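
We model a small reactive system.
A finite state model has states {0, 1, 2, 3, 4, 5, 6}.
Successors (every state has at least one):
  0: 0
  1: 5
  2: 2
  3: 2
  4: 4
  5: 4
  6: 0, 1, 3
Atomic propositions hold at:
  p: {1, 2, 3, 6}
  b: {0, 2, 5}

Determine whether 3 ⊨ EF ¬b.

Yes

Sat(¬b) = {1, 3, 4, 6}
EF ¬b: least fixpoint, start Z0 = {1, 3, 4, 6}, add states with some successor in Z. Z1 = {1, 3, 4, 5, 6}; fixed.
Sat(EF ¬b) = {1, 3, 4, 5, 6}
3 ∈ Sat(EF ¬b) = {1, 3, 4, 5, 6}, so the formula holds at 3.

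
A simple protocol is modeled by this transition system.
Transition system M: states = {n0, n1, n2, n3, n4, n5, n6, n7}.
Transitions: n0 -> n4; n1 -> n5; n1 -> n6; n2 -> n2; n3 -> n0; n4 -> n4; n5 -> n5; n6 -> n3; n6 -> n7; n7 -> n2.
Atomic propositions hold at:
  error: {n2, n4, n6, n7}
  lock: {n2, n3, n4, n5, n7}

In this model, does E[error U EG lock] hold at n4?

Yes

EG lock: greatest fixpoint, start Z0 = {n2, n3, n4, n5, n7}, keep only states in Sat with some successor in Z. Z1 = {n2, n4, n5, n7}; fixed.
Sat(EG lock) = {n2, n4, n5, n7}
E[error U EG lock]: least fixpoint, start Z0 = Sat(EG lock) = {n2, n4, n5, n7}, add states in Sat(error) with some successor in Z. Z1 = {n2, n4, n5, n6, n7}; fixed.
Sat(E[error U EG lock]) = {n2, n4, n5, n6, n7}
n4 ∈ Sat(E[error U EG lock]) = {n2, n4, n5, n6, n7}, so the formula holds at n4.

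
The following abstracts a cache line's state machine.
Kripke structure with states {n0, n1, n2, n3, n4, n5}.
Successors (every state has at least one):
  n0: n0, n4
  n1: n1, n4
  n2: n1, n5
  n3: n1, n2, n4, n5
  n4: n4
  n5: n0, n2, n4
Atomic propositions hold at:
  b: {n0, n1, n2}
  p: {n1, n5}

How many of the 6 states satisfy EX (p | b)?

5

Sat(p | b) = {n0, n1, n2, n5}
Sat(EX (p | b)) = {s : some successor in {n0, n1, n2, n5}} = {n0, n1, n2, n3, n5}
|Sat(EX (p | b))| = |{n0, n1, n2, n3, n5}| = 5.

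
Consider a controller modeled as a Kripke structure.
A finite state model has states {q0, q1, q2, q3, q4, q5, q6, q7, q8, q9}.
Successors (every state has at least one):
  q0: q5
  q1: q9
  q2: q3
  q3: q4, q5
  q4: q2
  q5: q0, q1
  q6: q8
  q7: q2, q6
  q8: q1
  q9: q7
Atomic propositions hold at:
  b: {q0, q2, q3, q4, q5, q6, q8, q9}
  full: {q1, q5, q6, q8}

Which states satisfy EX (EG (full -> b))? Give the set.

Sat(full -> b) = {q0, q2, q3, q4, q5, q6, q7, q8, q9}
EG (full -> b): greatest fixpoint, start Z0 = {q0, q2, q3, q4, q5, q6, q7, q8, q9}, keep only states in Sat with some successor in Z. Z1 = {q0, q2, q3, q4, q5, q6, q7, q9}; Z2 = {q0, q2, q3, q4, q5, q7, q9}; fixed.
Sat(EG (full -> b)) = {q0, q2, q3, q4, q5, q7, q9}
Sat(EX (EG (full -> b))) = {s : some successor in {q0, q2, q3, q4, q5, q7, q9}} = {q0, q1, q2, q3, q4, q5, q7, q9}

{q0, q1, q2, q3, q4, q5, q7, q9}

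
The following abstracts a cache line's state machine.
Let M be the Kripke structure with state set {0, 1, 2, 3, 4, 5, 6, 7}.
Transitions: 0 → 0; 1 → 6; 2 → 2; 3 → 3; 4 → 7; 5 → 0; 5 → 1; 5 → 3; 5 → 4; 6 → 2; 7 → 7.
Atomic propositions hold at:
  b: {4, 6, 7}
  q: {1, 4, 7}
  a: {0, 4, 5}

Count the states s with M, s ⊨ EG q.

2

EG q: greatest fixpoint, start Z0 = {1, 4, 7}, keep only states in Sat with some successor in Z. Z1 = {4, 7}; fixed.
Sat(EG q) = {4, 7}
|Sat(EG q)| = |{4, 7}| = 2.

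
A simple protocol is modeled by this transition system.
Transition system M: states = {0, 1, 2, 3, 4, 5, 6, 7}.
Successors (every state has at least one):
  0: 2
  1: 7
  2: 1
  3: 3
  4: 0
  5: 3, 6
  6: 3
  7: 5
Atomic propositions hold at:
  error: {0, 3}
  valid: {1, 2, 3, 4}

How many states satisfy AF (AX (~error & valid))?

Sat(~error) = {1, 2, 4, 5, 6, 7}
Sat(~error & valid) = {1, 2, 4}
Sat(AX (~error & valid)) = {s : every successor in {1, 2, 4}} = {0, 2}
AF (AX (~error & valid)): least fixpoint, start Z0 = {0, 2}, add states with every successor in Z. Z1 = {0, 2, 4}; fixed.
Sat(AF (AX (~error & valid))) = {0, 2, 4}
|Sat(AF (AX (~error & valid)))| = |{0, 2, 4}| = 3.

3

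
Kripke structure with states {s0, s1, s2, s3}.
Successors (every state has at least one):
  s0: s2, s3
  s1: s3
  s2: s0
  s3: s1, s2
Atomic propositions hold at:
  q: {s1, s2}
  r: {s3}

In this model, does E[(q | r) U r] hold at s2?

No

Sat(q | r) = {s1, s2, s3}
E[(q | r) U r]: least fixpoint, start Z0 = Sat(r) = {s3}, add states in Sat(q | r) with some successor in Z. Z1 = {s1, s3}; fixed.
Sat(E[(q | r) U r]) = {s1, s3}
s2 ∉ Sat(E[(q | r) U r]) = {s1, s3}, so the formula does not hold at s2.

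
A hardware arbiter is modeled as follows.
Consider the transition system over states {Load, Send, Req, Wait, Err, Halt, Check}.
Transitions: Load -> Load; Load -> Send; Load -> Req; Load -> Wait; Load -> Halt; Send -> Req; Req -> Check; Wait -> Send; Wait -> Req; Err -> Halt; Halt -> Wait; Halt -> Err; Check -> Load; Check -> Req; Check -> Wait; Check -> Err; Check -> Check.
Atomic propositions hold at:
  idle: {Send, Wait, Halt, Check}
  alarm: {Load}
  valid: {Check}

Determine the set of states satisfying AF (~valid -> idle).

Sat(~valid) = {Load, Send, Req, Wait, Err, Halt}
Sat(~valid -> idle) = {Send, Wait, Halt, Check}
AF (~valid -> idle): least fixpoint, start Z0 = {Send, Wait, Halt, Check}, add states with every successor in Z. Z1 = {Send, Req, Wait, Err, Halt, Check}; fixed.
Sat(AF (~valid -> idle)) = {Send, Req, Wait, Err, Halt, Check}

{Send, Req, Wait, Err, Halt, Check}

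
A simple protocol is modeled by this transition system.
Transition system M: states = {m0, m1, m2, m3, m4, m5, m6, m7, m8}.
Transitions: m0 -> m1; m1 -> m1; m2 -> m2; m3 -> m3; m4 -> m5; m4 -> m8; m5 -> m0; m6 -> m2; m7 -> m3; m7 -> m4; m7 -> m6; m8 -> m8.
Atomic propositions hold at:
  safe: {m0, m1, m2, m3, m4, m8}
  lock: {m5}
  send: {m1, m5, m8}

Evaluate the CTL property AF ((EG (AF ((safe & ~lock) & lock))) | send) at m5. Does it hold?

Yes

Sat(~lock) = {m0, m1, m2, m3, m4, m6, m7, m8}
Sat(safe & ~lock) = {m0, m1, m2, m3, m4, m8}
Sat((safe & ~lock) & lock) = ∅
AF ((safe & ~lock) & lock): least fixpoint, start Z0 = ∅, add states with every successor in Z. Already a fixed point.
Sat(AF ((safe & ~lock) & lock)) = ∅
EG (AF ((safe & ~lock) & lock)): greatest fixpoint, start Z0 = ∅, keep only states in Sat with some successor in Z. Already a fixed point.
Sat(EG (AF ((safe & ~lock) & lock))) = ∅
Sat((EG (AF ((safe & ~lock) & lock))) | send) = {m1, m5, m8}
AF ((EG (AF ((safe & ~lock) & lock))) | send): least fixpoint, start Z0 = {m1, m5, m8}, add states with every successor in Z. Z1 = {m0, m1, m4, m5, m8}; fixed.
Sat(AF ((EG (AF ((safe & ~lock) & lock))) | send)) = {m0, m1, m4, m5, m8}
m5 ∈ Sat(AF ((EG (AF ((safe & ~lock) & lock))) | send)) = {m0, m1, m4, m5, m8}, so the formula holds at m5.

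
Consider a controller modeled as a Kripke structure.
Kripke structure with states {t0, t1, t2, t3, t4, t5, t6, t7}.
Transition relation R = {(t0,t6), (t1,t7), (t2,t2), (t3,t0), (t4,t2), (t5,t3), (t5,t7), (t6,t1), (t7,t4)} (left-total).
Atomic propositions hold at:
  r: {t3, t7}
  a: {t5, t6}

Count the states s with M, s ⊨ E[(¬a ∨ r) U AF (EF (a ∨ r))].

6

Sat(¬a) = {t0, t1, t2, t3, t4, t7}
Sat(¬a ∨ r) = {t0, t1, t2, t3, t4, t7}
Sat(a ∨ r) = {t3, t5, t6, t7}
EF (a ∨ r): least fixpoint, start Z0 = {t3, t5, t6, t7}, add states with some successor in Z. Z1 = {t0, t1, t3, t5, t6, t7}; fixed.
Sat(EF (a ∨ r)) = {t0, t1, t3, t5, t6, t7}
AF (EF (a ∨ r)): least fixpoint, start Z0 = {t0, t1, t3, t5, t6, t7}, add states with every successor in Z. Already a fixed point.
Sat(AF (EF (a ∨ r))) = {t0, t1, t3, t5, t6, t7}
E[(¬a ∨ r) U AF (EF (a ∨ r))]: least fixpoint, start Z0 = Sat(AF (EF (a ∨ r))) = {t0, t1, t3, t5, t6, t7}, add states in Sat(¬a ∨ r) with some successor in Z. Already a fixed point.
Sat(E[(¬a ∨ r) U AF (EF (a ∨ r))]) = {t0, t1, t3, t5, t6, t7}
|Sat(E[(¬a ∨ r) U AF (EF (a ∨ r))])| = |{t0, t1, t3, t5, t6, t7}| = 6.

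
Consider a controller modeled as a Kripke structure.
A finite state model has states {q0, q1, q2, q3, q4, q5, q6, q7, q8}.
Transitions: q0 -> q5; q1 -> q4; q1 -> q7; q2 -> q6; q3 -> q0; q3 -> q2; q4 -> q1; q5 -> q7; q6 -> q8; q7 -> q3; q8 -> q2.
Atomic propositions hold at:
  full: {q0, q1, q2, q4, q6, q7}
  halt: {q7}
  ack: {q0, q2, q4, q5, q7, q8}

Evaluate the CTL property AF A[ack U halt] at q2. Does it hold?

No

A[ack U halt]: least fixpoint, start Z0 = Sat(halt) = {q7}, add states in Sat(ack) with every successor in Z. Z1 = {q5, q7}; Z2 = {q0, q5, q7}; fixed.
Sat(A[ack U halt]) = {q0, q5, q7}
AF A[ack U halt]: least fixpoint, start Z0 = {q0, q5, q7}, add states with every successor in Z. Already a fixed point.
Sat(AF A[ack U halt]) = {q0, q5, q7}
q2 ∉ Sat(AF A[ack U halt]) = {q0, q5, q7}, so the formula does not hold at q2.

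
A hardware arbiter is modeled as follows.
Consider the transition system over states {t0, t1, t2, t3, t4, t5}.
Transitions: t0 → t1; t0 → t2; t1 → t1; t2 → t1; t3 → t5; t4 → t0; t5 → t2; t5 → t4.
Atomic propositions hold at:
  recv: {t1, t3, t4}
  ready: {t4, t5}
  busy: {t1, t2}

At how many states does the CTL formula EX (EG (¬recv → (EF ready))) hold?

3

Sat(¬recv) = {t0, t2, t5}
EF ready: least fixpoint, start Z0 = {t4, t5}, add states with some successor in Z. Z1 = {t3, t4, t5}; fixed.
Sat(EF ready) = {t3, t4, t5}
Sat(¬recv → (EF ready)) = {t1, t3, t4, t5}
EG (¬recv → (EF ready)): greatest fixpoint, start Z0 = {t1, t3, t4, t5}, keep only states in Sat with some successor in Z. Z1 = {t1, t3, t5}; Z2 = {t1, t3}; Z3 = {t1}; fixed.
Sat(EG (¬recv → (EF ready))) = {t1}
Sat(EX (EG (¬recv → (EF ready)))) = {s : some successor in {t1}} = {t0, t1, t2}
|Sat(EX (EG (¬recv → (EF ready))))| = |{t0, t1, t2}| = 3.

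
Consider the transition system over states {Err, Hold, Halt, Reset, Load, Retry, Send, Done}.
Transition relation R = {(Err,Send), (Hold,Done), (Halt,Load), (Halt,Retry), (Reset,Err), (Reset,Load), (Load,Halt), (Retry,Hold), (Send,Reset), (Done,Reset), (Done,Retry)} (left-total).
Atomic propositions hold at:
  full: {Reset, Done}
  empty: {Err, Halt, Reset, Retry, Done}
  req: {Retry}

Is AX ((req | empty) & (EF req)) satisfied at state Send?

Yes

Sat(req | empty) = {Err, Halt, Reset, Retry, Done}
EF req: least fixpoint, start Z0 = {Retry}, add states with some successor in Z. Z1 = {Halt, Retry, Done}; Z2 = {Hold, Halt, Load, Retry, Done}; Z3 = {Hold, Halt, Reset, Load, Retry, Done}; Z4 = {Hold, Halt, Reset, Load, Retry, Send, Done}; Z5 = {Err, Hold, Halt, Reset, Load, Retry, Send, Done}; fixed.
Sat(EF req) = {Err, Hold, Halt, Reset, Load, Retry, Send, Done}
Sat((req | empty) & (EF req)) = {Err, Halt, Reset, Retry, Done}
Sat(AX ((req | empty) & (EF req))) = {s : every successor in {Err, Halt, Reset, Retry, Done}} = {Hold, Load, Send, Done}
Send ∈ Sat(AX ((req | empty) & (EF req))) = {Hold, Load, Send, Done}, so the formula holds at Send.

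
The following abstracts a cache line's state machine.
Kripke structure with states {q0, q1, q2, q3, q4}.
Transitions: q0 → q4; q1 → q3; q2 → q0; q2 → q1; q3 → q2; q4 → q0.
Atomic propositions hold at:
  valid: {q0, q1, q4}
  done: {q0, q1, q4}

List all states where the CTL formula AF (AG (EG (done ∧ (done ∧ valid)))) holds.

{q0, q4}

Sat(done ∧ valid) = {q0, q1, q4}
Sat(done ∧ (done ∧ valid)) = {q0, q1, q4}
EG (done ∧ (done ∧ valid)): greatest fixpoint, start Z0 = {q0, q1, q4}, keep only states in Sat with some successor in Z. Z1 = {q0, q4}; fixed.
Sat(EG (done ∧ (done ∧ valid))) = {q0, q4}
AG (EG (done ∧ (done ∧ valid))): greatest fixpoint, start Z0 = {q0, q4}, keep only states in Sat with every successor in Z. Already a fixed point.
Sat(AG (EG (done ∧ (done ∧ valid)))) = {q0, q4}
AF (AG (EG (done ∧ (done ∧ valid)))): least fixpoint, start Z0 = {q0, q4}, add states with every successor in Z. Already a fixed point.
Sat(AF (AG (EG (done ∧ (done ∧ valid))))) = {q0, q4}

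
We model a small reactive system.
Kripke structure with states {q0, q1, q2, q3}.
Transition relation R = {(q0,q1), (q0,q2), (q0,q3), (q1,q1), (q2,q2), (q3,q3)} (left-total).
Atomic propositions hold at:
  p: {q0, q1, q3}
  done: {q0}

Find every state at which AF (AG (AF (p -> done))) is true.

Sat(p -> done) = {q0, q2}
AF (p -> done): least fixpoint, start Z0 = {q0, q2}, add states with every successor in Z. Already a fixed point.
Sat(AF (p -> done)) = {q0, q2}
AG (AF (p -> done)): greatest fixpoint, start Z0 = {q0, q2}, keep only states in Sat with every successor in Z. Z1 = {q2}; fixed.
Sat(AG (AF (p -> done))) = {q2}
AF (AG (AF (p -> done))): least fixpoint, start Z0 = {q2}, add states with every successor in Z. Already a fixed point.
Sat(AF (AG (AF (p -> done)))) = {q2}

{q2}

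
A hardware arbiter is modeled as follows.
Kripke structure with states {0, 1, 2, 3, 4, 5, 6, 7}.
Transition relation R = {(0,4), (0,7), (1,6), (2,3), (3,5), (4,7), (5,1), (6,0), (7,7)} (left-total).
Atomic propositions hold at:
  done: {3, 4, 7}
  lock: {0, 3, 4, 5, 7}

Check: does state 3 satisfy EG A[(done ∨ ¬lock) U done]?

No

Sat(¬lock) = {1, 2, 6}
Sat(done ∨ ¬lock) = {1, 2, 3, 4, 6, 7}
A[(done ∨ ¬lock) U done]: least fixpoint, start Z0 = Sat(done) = {3, 4, 7}, add states in Sat(done ∨ ¬lock) with every successor in Z. Z1 = {2, 3, 4, 7}; fixed.
Sat(A[(done ∨ ¬lock) U done]) = {2, 3, 4, 7}
EG A[(done ∨ ¬lock) U done]: greatest fixpoint, start Z0 = {2, 3, 4, 7}, keep only states in Sat with some successor in Z. Z1 = {2, 4, 7}; Z2 = {4, 7}; fixed.
Sat(EG A[(done ∨ ¬lock) U done]) = {4, 7}
3 ∉ Sat(EG A[(done ∨ ¬lock) U done]) = {4, 7}, so the formula does not hold at 3.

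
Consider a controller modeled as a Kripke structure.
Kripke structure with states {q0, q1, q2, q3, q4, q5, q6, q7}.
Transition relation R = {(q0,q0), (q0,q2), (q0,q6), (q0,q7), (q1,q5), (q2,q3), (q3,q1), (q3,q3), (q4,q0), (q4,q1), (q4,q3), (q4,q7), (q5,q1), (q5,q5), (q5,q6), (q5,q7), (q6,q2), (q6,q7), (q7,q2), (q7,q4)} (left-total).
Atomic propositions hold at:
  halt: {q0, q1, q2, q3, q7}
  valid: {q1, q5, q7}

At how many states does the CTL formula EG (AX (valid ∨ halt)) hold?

Sat(valid ∨ halt) = {q0, q1, q2, q3, q5, q7}
Sat(AX (valid ∨ halt)) = {s : every successor in {q0, q1, q2, q3, q5, q7}} = {q1, q2, q3, q4, q6}
EG (AX (valid ∨ halt)): greatest fixpoint, start Z0 = {q1, q2, q3, q4, q6}, keep only states in Sat with some successor in Z. Z1 = {q2, q3, q4, q6}; fixed.
Sat(EG (AX (valid ∨ halt))) = {q2, q3, q4, q6}
|Sat(EG (AX (valid ∨ halt)))| = |{q2, q3, q4, q6}| = 4.

4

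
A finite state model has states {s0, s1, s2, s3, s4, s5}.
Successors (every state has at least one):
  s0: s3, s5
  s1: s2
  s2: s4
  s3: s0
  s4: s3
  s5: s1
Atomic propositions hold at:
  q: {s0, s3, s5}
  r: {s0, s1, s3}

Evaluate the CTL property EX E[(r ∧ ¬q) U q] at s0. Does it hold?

Sat(¬q) = {s1, s2, s4}
Sat(r ∧ ¬q) = {s1}
E[(r ∧ ¬q) U q]: least fixpoint, start Z0 = Sat(q) = {s0, s3, s5}, add states in Sat(r ∧ ¬q) with some successor in Z. Already a fixed point.
Sat(E[(r ∧ ¬q) U q]) = {s0, s3, s5}
Sat(EX E[(r ∧ ¬q) U q]) = {s : some successor in {s0, s3, s5}} = {s0, s3, s4}
s0 ∈ Sat(EX E[(r ∧ ¬q) U q]) = {s0, s3, s4}, so the formula holds at s0.

Yes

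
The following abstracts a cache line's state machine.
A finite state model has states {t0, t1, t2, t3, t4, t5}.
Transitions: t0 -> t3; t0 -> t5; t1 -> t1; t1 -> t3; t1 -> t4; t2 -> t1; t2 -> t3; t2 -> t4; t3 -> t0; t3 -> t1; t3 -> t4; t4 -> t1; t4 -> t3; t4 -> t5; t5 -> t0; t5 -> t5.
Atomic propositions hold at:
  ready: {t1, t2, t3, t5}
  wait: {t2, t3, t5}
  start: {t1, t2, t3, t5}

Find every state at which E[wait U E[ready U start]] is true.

{t1, t2, t3, t5}

E[ready U start]: least fixpoint, start Z0 = Sat(start) = {t1, t2, t3, t5}, add states in Sat(ready) with some successor in Z. Already a fixed point.
Sat(E[ready U start]) = {t1, t2, t3, t5}
E[wait U E[ready U start]]: least fixpoint, start Z0 = Sat(E[ready U start]) = {t1, t2, t3, t5}, add states in Sat(wait) with some successor in Z. Already a fixed point.
Sat(E[wait U E[ready U start]]) = {t1, t2, t3, t5}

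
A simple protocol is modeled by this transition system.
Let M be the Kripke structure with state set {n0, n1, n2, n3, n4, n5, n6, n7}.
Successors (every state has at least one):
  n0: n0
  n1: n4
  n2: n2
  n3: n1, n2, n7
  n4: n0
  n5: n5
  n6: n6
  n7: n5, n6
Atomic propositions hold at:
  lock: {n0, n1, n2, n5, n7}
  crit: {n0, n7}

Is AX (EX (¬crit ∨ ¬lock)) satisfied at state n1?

No

Sat(¬crit) = {n1, n2, n3, n4, n5, n6}
Sat(¬lock) = {n3, n4, n6}
Sat(¬crit ∨ ¬lock) = {n1, n2, n3, n4, n5, n6}
Sat(EX (¬crit ∨ ¬lock)) = {s : some successor in {n1, n2, n3, n4, n5, n6}} = {n1, n2, n3, n5, n6, n7}
Sat(AX (EX (¬crit ∨ ¬lock))) = {s : every successor in {n1, n2, n3, n5, n6, n7}} = {n2, n3, n5, n6, n7}
n1 ∉ Sat(AX (EX (¬crit ∨ ¬lock))) = {n2, n3, n5, n6, n7}, so the formula does not hold at n1.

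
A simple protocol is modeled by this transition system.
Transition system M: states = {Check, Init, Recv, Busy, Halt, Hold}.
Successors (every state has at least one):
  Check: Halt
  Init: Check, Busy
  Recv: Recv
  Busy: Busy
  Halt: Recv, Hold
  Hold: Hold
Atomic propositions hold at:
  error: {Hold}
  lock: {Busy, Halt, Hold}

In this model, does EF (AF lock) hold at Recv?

No

AF lock: least fixpoint, start Z0 = {Busy, Halt, Hold}, add states with every successor in Z. Z1 = {Check, Busy, Halt, Hold}; Z2 = {Check, Init, Busy, Halt, Hold}; fixed.
Sat(AF lock) = {Check, Init, Busy, Halt, Hold}
EF (AF lock): least fixpoint, start Z0 = {Check, Init, Busy, Halt, Hold}, add states with some successor in Z. Already a fixed point.
Sat(EF (AF lock)) = {Check, Init, Busy, Halt, Hold}
Recv ∉ Sat(EF (AF lock)) = {Check, Init, Busy, Halt, Hold}, so the formula does not hold at Recv.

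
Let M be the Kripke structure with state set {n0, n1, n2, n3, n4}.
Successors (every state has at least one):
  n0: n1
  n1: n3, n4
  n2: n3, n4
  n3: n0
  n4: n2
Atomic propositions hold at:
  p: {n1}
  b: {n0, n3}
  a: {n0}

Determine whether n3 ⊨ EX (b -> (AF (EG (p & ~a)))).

Sat(~a) = {n1, n2, n3, n4}
Sat(p & ~a) = {n1}
EG (p & ~a): greatest fixpoint, start Z0 = {n1}, keep only states in Sat with some successor in Z. Z1 = ∅; fixed.
Sat(EG (p & ~a)) = ∅
AF (EG (p & ~a)): least fixpoint, start Z0 = ∅, add states with every successor in Z. Already a fixed point.
Sat(AF (EG (p & ~a))) = ∅
Sat(b -> (AF (EG (p & ~a)))) = {n1, n2, n4}
Sat(EX (b -> (AF (EG (p & ~a))))) = {s : some successor in {n1, n2, n4}} = {n0, n1, n2, n4}
n3 ∉ Sat(EX (b -> (AF (EG (p & ~a))))) = {n0, n1, n2, n4}, so the formula does not hold at n3.

No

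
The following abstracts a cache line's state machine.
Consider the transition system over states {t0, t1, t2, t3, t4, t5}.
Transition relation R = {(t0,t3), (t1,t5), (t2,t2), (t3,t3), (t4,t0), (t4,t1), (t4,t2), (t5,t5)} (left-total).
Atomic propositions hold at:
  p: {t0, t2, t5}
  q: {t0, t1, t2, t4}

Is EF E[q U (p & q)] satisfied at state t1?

No

Sat(p & q) = {t0, t2}
E[q U (p & q)]: least fixpoint, start Z0 = Sat((p & q)) = {t0, t2}, add states in Sat(q) with some successor in Z. Z1 = {t0, t2, t4}; fixed.
Sat(E[q U (p & q)]) = {t0, t2, t4}
EF E[q U (p & q)]: least fixpoint, start Z0 = {t0, t2, t4}, add states with some successor in Z. Already a fixed point.
Sat(EF E[q U (p & q)]) = {t0, t2, t4}
t1 ∉ Sat(EF E[q U (p & q)]) = {t0, t2, t4}, so the formula does not hold at t1.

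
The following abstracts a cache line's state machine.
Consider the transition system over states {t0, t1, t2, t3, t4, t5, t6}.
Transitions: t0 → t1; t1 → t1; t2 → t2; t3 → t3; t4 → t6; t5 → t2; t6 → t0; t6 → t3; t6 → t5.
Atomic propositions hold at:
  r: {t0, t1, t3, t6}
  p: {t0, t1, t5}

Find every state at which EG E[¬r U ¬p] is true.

Sat(¬r) = {t2, t4, t5}
Sat(¬p) = {t2, t3, t4, t6}
E[¬r U ¬p]: least fixpoint, start Z0 = Sat(¬p) = {t2, t3, t4, t6}, add states in Sat(¬r) with some successor in Z. Z1 = {t2, t3, t4, t5, t6}; fixed.
Sat(E[¬r U ¬p]) = {t2, t3, t4, t5, t6}
EG E[¬r U ¬p]: greatest fixpoint, start Z0 = {t2, t3, t4, t5, t6}, keep only states in Sat with some successor in Z. Already a fixed point.
Sat(EG E[¬r U ¬p]) = {t2, t3, t4, t5, t6}

{t2, t3, t4, t5, t6}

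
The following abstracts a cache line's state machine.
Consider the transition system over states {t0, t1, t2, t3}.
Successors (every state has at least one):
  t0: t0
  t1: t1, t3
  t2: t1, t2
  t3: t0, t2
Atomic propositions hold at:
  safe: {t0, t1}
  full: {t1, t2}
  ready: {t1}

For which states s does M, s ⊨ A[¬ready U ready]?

Sat(¬ready) = {t0, t2, t3}
A[¬ready U ready]: least fixpoint, start Z0 = Sat(ready) = {t1}, add states in Sat(¬ready) with every successor in Z. Already a fixed point.
Sat(A[¬ready U ready]) = {t1}

{t1}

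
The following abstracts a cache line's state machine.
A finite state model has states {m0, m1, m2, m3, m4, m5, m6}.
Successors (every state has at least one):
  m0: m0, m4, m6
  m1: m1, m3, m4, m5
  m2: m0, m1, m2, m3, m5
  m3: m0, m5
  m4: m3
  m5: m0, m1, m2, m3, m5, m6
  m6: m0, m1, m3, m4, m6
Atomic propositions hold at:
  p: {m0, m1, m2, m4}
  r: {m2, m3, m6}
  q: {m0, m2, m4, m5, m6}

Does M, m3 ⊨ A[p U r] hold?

Yes

A[p U r]: least fixpoint, start Z0 = Sat(r) = {m2, m3, m6}, add states in Sat(p) with every successor in Z. Z1 = {m2, m3, m4, m6}; fixed.
Sat(A[p U r]) = {m2, m3, m4, m6}
m3 ∈ Sat(A[p U r]) = {m2, m3, m4, m6}, so the formula holds at m3.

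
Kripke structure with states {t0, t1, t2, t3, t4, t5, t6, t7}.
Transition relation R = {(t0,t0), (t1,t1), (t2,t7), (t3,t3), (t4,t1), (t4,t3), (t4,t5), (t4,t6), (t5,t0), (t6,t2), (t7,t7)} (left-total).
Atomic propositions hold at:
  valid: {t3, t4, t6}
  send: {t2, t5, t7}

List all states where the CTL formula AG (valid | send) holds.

Sat(valid | send) = {t2, t3, t4, t5, t6, t7}
AG (valid | send): greatest fixpoint, start Z0 = {t2, t3, t4, t5, t6, t7}, keep only states in Sat with every successor in Z. Z1 = {t2, t3, t6, t7}; fixed.
Sat(AG (valid | send)) = {t2, t3, t6, t7}

{t2, t3, t6, t7}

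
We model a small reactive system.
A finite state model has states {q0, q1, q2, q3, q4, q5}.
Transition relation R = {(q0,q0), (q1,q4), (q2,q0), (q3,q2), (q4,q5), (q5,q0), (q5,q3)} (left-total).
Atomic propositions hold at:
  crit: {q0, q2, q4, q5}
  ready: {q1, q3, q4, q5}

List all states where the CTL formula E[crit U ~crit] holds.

{q1, q3, q4, q5}

Sat(~crit) = {q1, q3}
E[crit U ~crit]: least fixpoint, start Z0 = Sat(~crit) = {q1, q3}, add states in Sat(crit) with some successor in Z. Z1 = {q1, q3, q5}; Z2 = {q1, q3, q4, q5}; fixed.
Sat(E[crit U ~crit]) = {q1, q3, q4, q5}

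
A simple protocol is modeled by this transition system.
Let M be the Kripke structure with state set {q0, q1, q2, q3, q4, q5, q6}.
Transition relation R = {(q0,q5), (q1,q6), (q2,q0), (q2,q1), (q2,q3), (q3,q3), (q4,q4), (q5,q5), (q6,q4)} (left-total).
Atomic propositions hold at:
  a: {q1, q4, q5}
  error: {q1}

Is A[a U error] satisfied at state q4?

No

A[a U error]: least fixpoint, start Z0 = Sat(error) = {q1}, add states in Sat(a) with every successor in Z. Already a fixed point.
Sat(A[a U error]) = {q1}
q4 ∉ Sat(A[a U error]) = {q1}, so the formula does not hold at q4.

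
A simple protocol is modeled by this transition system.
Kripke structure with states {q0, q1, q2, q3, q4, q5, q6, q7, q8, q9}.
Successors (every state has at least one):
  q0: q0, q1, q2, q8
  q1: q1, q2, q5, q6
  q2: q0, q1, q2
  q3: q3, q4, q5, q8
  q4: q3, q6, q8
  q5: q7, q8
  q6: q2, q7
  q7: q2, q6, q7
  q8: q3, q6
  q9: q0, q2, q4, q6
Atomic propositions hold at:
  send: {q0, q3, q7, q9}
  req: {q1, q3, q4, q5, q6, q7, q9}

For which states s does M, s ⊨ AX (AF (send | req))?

Sat(send | req) = {q0, q1, q3, q4, q5, q6, q7, q9}
AF (send | req): least fixpoint, start Z0 = {q0, q1, q3, q4, q5, q6, q7, q9}, add states with every successor in Z. Z1 = {q0, q1, q3, q4, q5, q6, q7, q8, q9}; fixed.
Sat(AF (send | req)) = {q0, q1, q3, q4, q5, q6, q7, q8, q9}
Sat(AX (AF (send | req))) = {s : every successor in {q0, q1, q3, q4, q5, q6, q7, q8, q9}} = {q3, q4, q5, q8}

{q3, q4, q5, q8}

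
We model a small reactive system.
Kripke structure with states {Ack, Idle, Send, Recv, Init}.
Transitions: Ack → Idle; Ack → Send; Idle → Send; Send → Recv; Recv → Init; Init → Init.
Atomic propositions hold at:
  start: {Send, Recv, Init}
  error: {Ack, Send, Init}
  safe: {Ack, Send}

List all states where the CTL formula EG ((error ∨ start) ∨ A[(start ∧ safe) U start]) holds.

{Ack, Send, Recv, Init}

Sat(error ∨ start) = {Ack, Send, Recv, Init}
Sat(start ∧ safe) = {Send}
A[(start ∧ safe) U start]: least fixpoint, start Z0 = Sat(start) = {Send, Recv, Init}, add states in Sat(start ∧ safe) with every successor in Z. Already a fixed point.
Sat(A[(start ∧ safe) U start]) = {Send, Recv, Init}
Sat((error ∨ start) ∨ A[(start ∧ safe) U start]) = {Ack, Send, Recv, Init}
EG ((error ∨ start) ∨ A[(start ∧ safe) U start]): greatest fixpoint, start Z0 = {Ack, Send, Recv, Init}, keep only states in Sat with some successor in Z. Already a fixed point.
Sat(EG ((error ∨ start) ∨ A[(start ∧ safe) U start])) = {Ack, Send, Recv, Init}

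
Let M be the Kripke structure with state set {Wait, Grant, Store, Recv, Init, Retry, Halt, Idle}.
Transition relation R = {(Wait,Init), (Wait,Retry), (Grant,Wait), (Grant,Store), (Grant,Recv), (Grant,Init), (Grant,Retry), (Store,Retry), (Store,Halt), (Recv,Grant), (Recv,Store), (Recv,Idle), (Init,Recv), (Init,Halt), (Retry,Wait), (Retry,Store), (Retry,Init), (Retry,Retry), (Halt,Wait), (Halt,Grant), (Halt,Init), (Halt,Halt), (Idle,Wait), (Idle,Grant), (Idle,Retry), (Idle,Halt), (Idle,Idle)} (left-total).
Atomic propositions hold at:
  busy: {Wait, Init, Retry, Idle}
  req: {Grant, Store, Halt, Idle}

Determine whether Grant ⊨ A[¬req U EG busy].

Sat(¬req) = {Wait, Recv, Init, Retry}
EG busy: greatest fixpoint, start Z0 = {Wait, Init, Retry, Idle}, keep only states in Sat with some successor in Z. Z1 = {Wait, Retry, Idle}; fixed.
Sat(EG busy) = {Wait, Retry, Idle}
A[¬req U EG busy]: least fixpoint, start Z0 = Sat(EG busy) = {Wait, Retry, Idle}, add states in Sat(¬req) with every successor in Z. Already a fixed point.
Sat(A[¬req U EG busy]) = {Wait, Retry, Idle}
Grant ∉ Sat(A[¬req U EG busy]) = {Wait, Retry, Idle}, so the formula does not hold at Grant.

No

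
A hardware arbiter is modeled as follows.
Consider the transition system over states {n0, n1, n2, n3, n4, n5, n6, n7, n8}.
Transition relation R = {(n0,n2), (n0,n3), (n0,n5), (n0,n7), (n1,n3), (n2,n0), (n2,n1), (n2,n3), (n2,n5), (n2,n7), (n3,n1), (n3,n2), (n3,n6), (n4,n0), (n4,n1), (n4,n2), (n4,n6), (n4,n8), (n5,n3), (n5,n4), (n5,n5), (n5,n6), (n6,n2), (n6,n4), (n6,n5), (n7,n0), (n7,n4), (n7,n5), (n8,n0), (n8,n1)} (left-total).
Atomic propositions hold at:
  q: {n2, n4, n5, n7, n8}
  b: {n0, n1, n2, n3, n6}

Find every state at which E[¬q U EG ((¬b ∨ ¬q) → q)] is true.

Sat(¬q) = {n0, n1, n3, n6}
Sat(¬b) = {n4, n5, n7, n8}
Sat(¬b ∨ ¬q) = {n0, n1, n3, n4, n5, n6, n7, n8}
Sat((¬b ∨ ¬q) → q) = {n2, n4, n5, n7, n8}
EG ((¬b ∨ ¬q) → q): greatest fixpoint, start Z0 = {n2, n4, n5, n7, n8}, keep only states in Sat with some successor in Z. Z1 = {n2, n4, n5, n7}; fixed.
Sat(EG ((¬b ∨ ¬q) → q)) = {n2, n4, n5, n7}
E[¬q U EG ((¬b ∨ ¬q) → q)]: least fixpoint, start Z0 = Sat(EG ((¬b ∨ ¬q) → q)) = {n2, n4, n5, n7}, add states in Sat(¬q) with some successor in Z. Z1 = {n0, n2, n3, n4, n5, n6, n7}; Z2 = {n0, n1, n2, n3, n4, n5, n6, n7}; fixed.
Sat(E[¬q U EG ((¬b ∨ ¬q) → q)]) = {n0, n1, n2, n3, n4, n5, n6, n7}

{n0, n1, n2, n3, n4, n5, n6, n7}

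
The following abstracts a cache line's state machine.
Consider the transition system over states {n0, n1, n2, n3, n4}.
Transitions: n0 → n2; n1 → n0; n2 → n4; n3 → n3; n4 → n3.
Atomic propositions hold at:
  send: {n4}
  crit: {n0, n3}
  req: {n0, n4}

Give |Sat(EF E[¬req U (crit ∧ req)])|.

Sat(¬req) = {n1, n2, n3}
Sat(crit ∧ req) = {n0}
E[¬req U (crit ∧ req)]: least fixpoint, start Z0 = Sat((crit ∧ req)) = {n0}, add states in Sat(¬req) with some successor in Z. Z1 = {n0, n1}; fixed.
Sat(E[¬req U (crit ∧ req)]) = {n0, n1}
EF E[¬req U (crit ∧ req)]: least fixpoint, start Z0 = {n0, n1}, add states with some successor in Z. Already a fixed point.
Sat(EF E[¬req U (crit ∧ req)]) = {n0, n1}
|Sat(EF E[¬req U (crit ∧ req)])| = |{n0, n1}| = 2.

2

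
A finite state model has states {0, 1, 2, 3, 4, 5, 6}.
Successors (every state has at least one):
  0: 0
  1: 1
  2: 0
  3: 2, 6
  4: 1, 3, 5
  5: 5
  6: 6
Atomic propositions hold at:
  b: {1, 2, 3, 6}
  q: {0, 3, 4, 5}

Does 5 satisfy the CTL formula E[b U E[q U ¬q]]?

Sat(¬q) = {1, 2, 6}
E[q U ¬q]: least fixpoint, start Z0 = Sat(¬q) = {1, 2, 6}, add states in Sat(q) with some successor in Z. Z1 = {1, 2, 3, 4, 6}; fixed.
Sat(E[q U ¬q]) = {1, 2, 3, 4, 6}
E[b U E[q U ¬q]]: least fixpoint, start Z0 = Sat(E[q U ¬q]) = {1, 2, 3, 4, 6}, add states in Sat(b) with some successor in Z. Already a fixed point.
Sat(E[b U E[q U ¬q]]) = {1, 2, 3, 4, 6}
5 ∉ Sat(E[b U E[q U ¬q]]) = {1, 2, 3, 4, 6}, so the formula does not hold at 5.

No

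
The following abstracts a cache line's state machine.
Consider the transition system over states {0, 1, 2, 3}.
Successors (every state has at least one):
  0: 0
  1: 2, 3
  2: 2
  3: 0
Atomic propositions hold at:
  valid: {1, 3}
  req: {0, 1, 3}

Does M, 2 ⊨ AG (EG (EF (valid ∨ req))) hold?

Sat(valid ∨ req) = {0, 1, 3}
EF (valid ∨ req): least fixpoint, start Z0 = {0, 1, 3}, add states with some successor in Z. Already a fixed point.
Sat(EF (valid ∨ req)) = {0, 1, 3}
EG (EF (valid ∨ req)): greatest fixpoint, start Z0 = {0, 1, 3}, keep only states in Sat with some successor in Z. Already a fixed point.
Sat(EG (EF (valid ∨ req))) = {0, 1, 3}
AG (EG (EF (valid ∨ req))): greatest fixpoint, start Z0 = {0, 1, 3}, keep only states in Sat with every successor in Z. Z1 = {0, 3}; fixed.
Sat(AG (EG (EF (valid ∨ req)))) = {0, 3}
2 ∉ Sat(AG (EG (EF (valid ∨ req)))) = {0, 3}, so the formula does not hold at 2.

No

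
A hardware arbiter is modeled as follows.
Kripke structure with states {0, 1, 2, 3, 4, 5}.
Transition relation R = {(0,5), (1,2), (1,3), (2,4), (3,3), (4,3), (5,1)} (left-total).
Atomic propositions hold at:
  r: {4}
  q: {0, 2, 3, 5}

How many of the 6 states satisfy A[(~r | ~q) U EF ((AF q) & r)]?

Sat(~r) = {0, 1, 2, 3, 5}
Sat(~q) = {1, 4}
Sat(~r | ~q) = {0, 1, 2, 3, 4, 5}
AF q: least fixpoint, start Z0 = {0, 2, 3, 5}, add states with every successor in Z. Z1 = {0, 1, 2, 3, 4, 5}; fixed.
Sat(AF q) = {0, 1, 2, 3, 4, 5}
Sat((AF q) & r) = {4}
EF ((AF q) & r): least fixpoint, start Z0 = {4}, add states with some successor in Z. Z1 = {2, 4}; Z2 = {1, 2, 4}; Z3 = {1, 2, 4, 5}; Z4 = {0, 1, 2, 4, 5}; fixed.
Sat(EF ((AF q) & r)) = {0, 1, 2, 4, 5}
A[(~r | ~q) U EF ((AF q) & r)]: least fixpoint, start Z0 = Sat(EF ((AF q) & r)) = {0, 1, 2, 4, 5}, add states in Sat(~r | ~q) with every successor in Z. Already a fixed point.
Sat(A[(~r | ~q) U EF ((AF q) & r)]) = {0, 1, 2, 4, 5}
|Sat(A[(~r | ~q) U EF ((AF q) & r)])| = |{0, 1, 2, 4, 5}| = 5.

5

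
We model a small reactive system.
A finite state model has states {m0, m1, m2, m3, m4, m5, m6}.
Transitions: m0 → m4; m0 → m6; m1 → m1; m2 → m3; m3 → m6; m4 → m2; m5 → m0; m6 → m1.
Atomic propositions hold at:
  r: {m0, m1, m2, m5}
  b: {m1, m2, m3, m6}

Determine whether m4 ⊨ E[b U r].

E[b U r]: least fixpoint, start Z0 = Sat(r) = {m0, m1, m2, m5}, add states in Sat(b) with some successor in Z. Z1 = {m0, m1, m2, m5, m6}; Z2 = {m0, m1, m2, m3, m5, m6}; fixed.
Sat(E[b U r]) = {m0, m1, m2, m3, m5, m6}
m4 ∉ Sat(E[b U r]) = {m0, m1, m2, m3, m5, m6}, so the formula does not hold at m4.

No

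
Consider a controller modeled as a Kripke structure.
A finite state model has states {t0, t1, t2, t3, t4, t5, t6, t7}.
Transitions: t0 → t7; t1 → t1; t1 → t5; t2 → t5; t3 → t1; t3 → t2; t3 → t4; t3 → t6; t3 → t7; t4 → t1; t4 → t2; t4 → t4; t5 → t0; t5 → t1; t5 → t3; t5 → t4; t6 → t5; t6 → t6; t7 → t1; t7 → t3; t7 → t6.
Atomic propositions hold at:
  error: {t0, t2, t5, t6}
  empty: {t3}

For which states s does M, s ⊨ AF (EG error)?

{t6}

EG error: greatest fixpoint, start Z0 = {t0, t2, t5, t6}, keep only states in Sat with some successor in Z. Z1 = {t2, t5, t6}; Z2 = {t2, t6}; Z3 = {t6}; fixed.
Sat(EG error) = {t6}
AF (EG error): least fixpoint, start Z0 = {t6}, add states with every successor in Z. Already a fixed point.
Sat(AF (EG error)) = {t6}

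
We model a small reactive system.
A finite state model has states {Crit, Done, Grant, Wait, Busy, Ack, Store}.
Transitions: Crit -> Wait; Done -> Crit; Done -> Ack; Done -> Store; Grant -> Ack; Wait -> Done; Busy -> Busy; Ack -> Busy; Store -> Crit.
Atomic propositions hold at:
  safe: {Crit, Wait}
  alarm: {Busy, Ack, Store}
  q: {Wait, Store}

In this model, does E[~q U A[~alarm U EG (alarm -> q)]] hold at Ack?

No

Sat(~q) = {Crit, Done, Grant, Busy, Ack}
Sat(~alarm) = {Crit, Done, Grant, Wait}
Sat(alarm -> q) = {Crit, Done, Grant, Wait, Store}
EG (alarm -> q): greatest fixpoint, start Z0 = {Crit, Done, Grant, Wait, Store}, keep only states in Sat with some successor in Z. Z1 = {Crit, Done, Wait, Store}; fixed.
Sat(EG (alarm -> q)) = {Crit, Done, Wait, Store}
A[~alarm U EG (alarm -> q)]: least fixpoint, start Z0 = Sat(EG (alarm -> q)) = {Crit, Done, Wait, Store}, add states in Sat(~alarm) with every successor in Z. Already a fixed point.
Sat(A[~alarm U EG (alarm -> q)]) = {Crit, Done, Wait, Store}
E[~q U A[~alarm U EG (alarm -> q)]]: least fixpoint, start Z0 = Sat(A[~alarm U EG (alarm -> q)]) = {Crit, Done, Wait, Store}, add states in Sat(~q) with some successor in Z. Already a fixed point.
Sat(E[~q U A[~alarm U EG (alarm -> q)]]) = {Crit, Done, Wait, Store}
Ack ∉ Sat(E[~q U A[~alarm U EG (alarm -> q)]]) = {Crit, Done, Wait, Store}, so the formula does not hold at Ack.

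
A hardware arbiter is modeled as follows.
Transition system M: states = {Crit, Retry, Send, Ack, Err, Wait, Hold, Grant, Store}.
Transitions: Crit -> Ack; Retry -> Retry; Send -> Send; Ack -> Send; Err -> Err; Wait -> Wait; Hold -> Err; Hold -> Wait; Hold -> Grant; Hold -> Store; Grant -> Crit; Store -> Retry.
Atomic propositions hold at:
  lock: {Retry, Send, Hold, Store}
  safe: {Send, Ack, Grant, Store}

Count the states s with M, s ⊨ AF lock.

7

AF lock: least fixpoint, start Z0 = {Retry, Send, Hold, Store}, add states with every successor in Z. Z1 = {Retry, Send, Ack, Hold, Store}; Z2 = {Crit, Retry, Send, Ack, Hold, Store}; Z3 = {Crit, Retry, Send, Ack, Hold, Grant, Store}; fixed.
Sat(AF lock) = {Crit, Retry, Send, Ack, Hold, Grant, Store}
|Sat(AF lock)| = |{Crit, Retry, Send, Ack, Hold, Grant, Store}| = 7.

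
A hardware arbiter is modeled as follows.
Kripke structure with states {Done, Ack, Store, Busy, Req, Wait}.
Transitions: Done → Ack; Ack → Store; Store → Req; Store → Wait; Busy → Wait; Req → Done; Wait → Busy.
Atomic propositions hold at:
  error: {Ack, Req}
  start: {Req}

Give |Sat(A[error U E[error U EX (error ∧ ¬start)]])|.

2

Sat(¬start) = {Done, Ack, Store, Busy, Wait}
Sat(error ∧ ¬start) = {Ack}
Sat(EX (error ∧ ¬start)) = {s : some successor in {Ack}} = {Done}
E[error U EX (error ∧ ¬start)]: least fixpoint, start Z0 = Sat(EX (error ∧ ¬start)) = {Done}, add states in Sat(error) with some successor in Z. Z1 = {Done, Req}; fixed.
Sat(E[error U EX (error ∧ ¬start)]) = {Done, Req}
A[error U E[error U EX (error ∧ ¬start)]]: least fixpoint, start Z0 = Sat(E[error U EX (error ∧ ¬start)]) = {Done, Req}, add states in Sat(error) with every successor in Z. Already a fixed point.
Sat(A[error U E[error U EX (error ∧ ¬start)]]) = {Done, Req}
|Sat(A[error U E[error U EX (error ∧ ¬start)]])| = |{Done, Req}| = 2.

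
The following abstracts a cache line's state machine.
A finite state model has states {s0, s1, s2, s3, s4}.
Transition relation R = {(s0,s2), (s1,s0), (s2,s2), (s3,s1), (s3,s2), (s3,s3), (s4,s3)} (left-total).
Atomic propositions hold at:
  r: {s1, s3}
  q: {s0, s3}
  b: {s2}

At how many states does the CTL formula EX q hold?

Sat(EX q) = {s : some successor in {s0, s3}} = {s1, s3, s4}
|Sat(EX q)| = |{s1, s3, s4}| = 3.

3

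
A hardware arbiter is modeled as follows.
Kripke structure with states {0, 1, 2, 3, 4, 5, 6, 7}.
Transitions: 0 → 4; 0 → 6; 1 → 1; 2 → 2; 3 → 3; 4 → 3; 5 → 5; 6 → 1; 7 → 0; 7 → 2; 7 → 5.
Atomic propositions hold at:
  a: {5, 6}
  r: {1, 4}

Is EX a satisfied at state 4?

Sat(EX a) = {s : some successor in {5, 6}} = {0, 5, 7}
4 ∉ Sat(EX a) = {0, 5, 7}, so the formula does not hold at 4.

No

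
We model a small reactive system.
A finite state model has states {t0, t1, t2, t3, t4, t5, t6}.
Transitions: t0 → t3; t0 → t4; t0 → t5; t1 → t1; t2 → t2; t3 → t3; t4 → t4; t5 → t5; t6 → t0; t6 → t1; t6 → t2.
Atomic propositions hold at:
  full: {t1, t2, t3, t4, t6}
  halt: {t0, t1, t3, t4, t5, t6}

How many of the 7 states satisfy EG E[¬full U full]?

6

Sat(¬full) = {t0, t5}
E[¬full U full]: least fixpoint, start Z0 = Sat(full) = {t1, t2, t3, t4, t6}, add states in Sat(¬full) with some successor in Z. Z1 = {t0, t1, t2, t3, t4, t6}; fixed.
Sat(E[¬full U full]) = {t0, t1, t2, t3, t4, t6}
EG E[¬full U full]: greatest fixpoint, start Z0 = {t0, t1, t2, t3, t4, t6}, keep only states in Sat with some successor in Z. Already a fixed point.
Sat(EG E[¬full U full]) = {t0, t1, t2, t3, t4, t6}
|Sat(EG E[¬full U full])| = |{t0, t1, t2, t3, t4, t6}| = 6.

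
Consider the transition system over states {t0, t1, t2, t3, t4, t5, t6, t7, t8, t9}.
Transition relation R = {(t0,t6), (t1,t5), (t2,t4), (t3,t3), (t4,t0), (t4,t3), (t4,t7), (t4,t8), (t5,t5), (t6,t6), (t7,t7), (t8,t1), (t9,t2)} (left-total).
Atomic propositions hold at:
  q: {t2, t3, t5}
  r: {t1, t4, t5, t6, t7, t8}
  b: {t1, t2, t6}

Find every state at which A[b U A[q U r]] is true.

A[q U r]: least fixpoint, start Z0 = Sat(r) = {t1, t4, t5, t6, t7, t8}, add states in Sat(q) with every successor in Z. Z1 = {t1, t2, t4, t5, t6, t7, t8}; fixed.
Sat(A[q U r]) = {t1, t2, t4, t5, t6, t7, t8}
A[b U A[q U r]]: least fixpoint, start Z0 = Sat(A[q U r]) = {t1, t2, t4, t5, t6, t7, t8}, add states in Sat(b) with every successor in Z. Already a fixed point.
Sat(A[b U A[q U r]]) = {t1, t2, t4, t5, t6, t7, t8}

{t1, t2, t4, t5, t6, t7, t8}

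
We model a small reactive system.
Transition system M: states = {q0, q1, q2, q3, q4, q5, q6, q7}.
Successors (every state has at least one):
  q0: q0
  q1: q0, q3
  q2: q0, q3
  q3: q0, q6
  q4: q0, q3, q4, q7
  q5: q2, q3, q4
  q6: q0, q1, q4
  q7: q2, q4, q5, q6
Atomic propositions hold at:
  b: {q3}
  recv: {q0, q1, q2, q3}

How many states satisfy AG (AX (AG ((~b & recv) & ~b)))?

1

Sat(~b) = {q0, q1, q2, q4, q5, q6, q7}
Sat(~b & recv) = {q0, q1, q2}
Sat((~b & recv) & ~b) = {q0, q1, q2}
AG ((~b & recv) & ~b): greatest fixpoint, start Z0 = {q0, q1, q2}, keep only states in Sat with every successor in Z. Z1 = {q0}; fixed.
Sat(AG ((~b & recv) & ~b)) = {q0}
Sat(AX (AG ((~b & recv) & ~b))) = {s : every successor in {q0}} = {q0}
AG (AX (AG ((~b & recv) & ~b))): greatest fixpoint, start Z0 = {q0}, keep only states in Sat with every successor in Z. Already a fixed point.
Sat(AG (AX (AG ((~b & recv) & ~b)))) = {q0}
|Sat(AG (AX (AG ((~b & recv) & ~b))))| = |{q0}| = 1.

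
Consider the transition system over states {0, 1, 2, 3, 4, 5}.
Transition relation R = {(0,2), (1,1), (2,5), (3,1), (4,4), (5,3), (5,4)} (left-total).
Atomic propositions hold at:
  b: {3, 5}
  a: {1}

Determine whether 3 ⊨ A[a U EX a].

Yes

Sat(EX a) = {s : some successor in {1}} = {1, 3}
A[a U EX a]: least fixpoint, start Z0 = Sat(EX a) = {1, 3}, add states in Sat(a) with every successor in Z. Already a fixed point.
Sat(A[a U EX a]) = {1, 3}
3 ∈ Sat(A[a U EX a]) = {1, 3}, so the formula holds at 3.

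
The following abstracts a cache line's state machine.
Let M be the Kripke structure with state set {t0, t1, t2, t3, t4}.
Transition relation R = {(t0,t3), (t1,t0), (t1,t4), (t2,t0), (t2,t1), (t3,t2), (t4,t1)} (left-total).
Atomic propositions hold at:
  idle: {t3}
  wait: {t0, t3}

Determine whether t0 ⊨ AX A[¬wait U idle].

Yes

Sat(¬wait) = {t1, t2, t4}
A[¬wait U idle]: least fixpoint, start Z0 = Sat(idle) = {t3}, add states in Sat(¬wait) with every successor in Z. Already a fixed point.
Sat(A[¬wait U idle]) = {t3}
Sat(AX A[¬wait U idle]) = {s : every successor in {t3}} = {t0}
t0 ∈ Sat(AX A[¬wait U idle]) = {t0}, so the formula holds at t0.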